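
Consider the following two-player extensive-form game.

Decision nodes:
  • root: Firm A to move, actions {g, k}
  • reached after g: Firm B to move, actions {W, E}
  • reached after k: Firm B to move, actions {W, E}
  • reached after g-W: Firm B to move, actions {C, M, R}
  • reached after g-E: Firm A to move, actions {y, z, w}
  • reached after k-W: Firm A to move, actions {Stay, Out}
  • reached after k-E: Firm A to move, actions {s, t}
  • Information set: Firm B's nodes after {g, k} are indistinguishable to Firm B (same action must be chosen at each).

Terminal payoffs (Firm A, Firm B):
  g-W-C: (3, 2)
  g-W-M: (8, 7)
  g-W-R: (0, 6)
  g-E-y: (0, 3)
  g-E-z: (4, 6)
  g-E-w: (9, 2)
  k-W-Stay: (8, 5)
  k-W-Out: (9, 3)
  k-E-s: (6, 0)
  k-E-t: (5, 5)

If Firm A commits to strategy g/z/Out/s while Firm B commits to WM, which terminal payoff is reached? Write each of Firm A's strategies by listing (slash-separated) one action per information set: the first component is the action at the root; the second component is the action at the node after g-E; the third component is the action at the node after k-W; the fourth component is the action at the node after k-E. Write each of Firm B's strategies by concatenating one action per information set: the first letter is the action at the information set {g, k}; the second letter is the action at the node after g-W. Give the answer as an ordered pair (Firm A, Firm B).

(8, 7)

Trace the play path from the root:
  Firm A plays g
  Firm B plays W at [g]
  Firm B plays M at [g-W]
→ terminal payoff (8, 7).
(Firm A's choice at the node after g-E is never reached on this path, so it doesn't affect the outcome.)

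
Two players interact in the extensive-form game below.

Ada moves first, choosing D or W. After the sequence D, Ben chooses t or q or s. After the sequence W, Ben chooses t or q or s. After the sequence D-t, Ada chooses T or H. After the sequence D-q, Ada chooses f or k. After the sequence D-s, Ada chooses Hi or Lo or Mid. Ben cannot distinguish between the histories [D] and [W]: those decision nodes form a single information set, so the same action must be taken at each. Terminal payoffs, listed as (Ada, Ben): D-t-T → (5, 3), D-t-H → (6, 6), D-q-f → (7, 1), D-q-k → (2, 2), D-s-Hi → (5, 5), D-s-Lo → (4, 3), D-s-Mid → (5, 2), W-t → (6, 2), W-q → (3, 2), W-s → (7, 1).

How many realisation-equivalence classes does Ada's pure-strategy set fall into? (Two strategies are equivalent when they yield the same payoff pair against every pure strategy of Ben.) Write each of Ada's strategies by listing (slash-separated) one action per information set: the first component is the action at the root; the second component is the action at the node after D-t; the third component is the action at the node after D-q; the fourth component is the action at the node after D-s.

Ada has 24 pure strategies: D/T/f/Hi, D/T/f/Lo, D/T/f/Mid, D/T/k/Hi, D/T/k/Lo, D/T/k/Mid, D/H/f/Hi, D/H/f/Lo, D/H/f/Mid, D/H/k/Hi, D/H/k/Lo, D/H/k/Mid, W/T/f/Hi, W/T/f/Lo, W/T/f/Mid, W/T/k/Hi, W/T/k/Lo, W/T/k/Mid, W/H/f/Hi, W/H/f/Lo, W/H/f/Mid, W/H/k/Hi, W/H/k/Lo, W/H/k/Mid. Columns: t, q, s.
{D/T/f/Hi} → row (5,3) (7,1) (5,5)
{D/T/f/Lo} → row (5,3) (7,1) (4,3)
{D/T/f/Mid} → row (5,3) (7,1) (5,2)
{D/T/k/Hi} → row (5,3) (2,2) (5,5)
{D/T/k/Lo} → row (5,3) (2,2) (4,3)
{D/T/k/Mid} → row (5,3) (2,2) (5,2)
{D/H/f/Hi} → row (6,6) (7,1) (5,5)
{D/H/f/Lo} → row (6,6) (7,1) (4,3)
{D/H/f/Mid} → row (6,6) (7,1) (5,2)
{D/H/k/Hi} → row (6,6) (2,2) (5,5)
{D/H/k/Lo} → row (6,6) (2,2) (4,3)
{D/H/k/Mid} → row (6,6) (2,2) (5,2)
{W/T/f/Hi, W/T/f/Lo, W/T/f/Mid, W/T/k/Hi, W/T/k/Lo, W/T/k/Mid, W/H/f/Hi, W/H/f/Lo, W/H/f/Mid, W/H/k/Hi, W/H/k/Lo, W/H/k/Mid} → row (6,2) (3,2) (7,1)
That's 13 distinct rows out of 24 strategies.

13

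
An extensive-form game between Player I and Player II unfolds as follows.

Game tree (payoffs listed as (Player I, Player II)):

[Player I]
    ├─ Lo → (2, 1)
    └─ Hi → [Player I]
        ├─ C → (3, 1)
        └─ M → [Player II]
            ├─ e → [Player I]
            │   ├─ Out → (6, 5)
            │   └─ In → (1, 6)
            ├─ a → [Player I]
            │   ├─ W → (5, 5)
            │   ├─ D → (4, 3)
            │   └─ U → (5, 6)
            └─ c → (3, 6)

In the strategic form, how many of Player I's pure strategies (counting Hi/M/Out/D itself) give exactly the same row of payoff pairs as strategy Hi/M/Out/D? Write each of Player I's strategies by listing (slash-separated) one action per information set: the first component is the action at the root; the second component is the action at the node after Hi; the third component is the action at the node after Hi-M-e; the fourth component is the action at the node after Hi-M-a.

1

Row for Hi/M/Out/D (columns e, a, c): (6,5) (4,3) (3,6).
Every one of Player I's information sets is on the play path for some reply by Player II when Player I follows Hi/M/Out/D.
Changing the action at any of them therefore changes at least one column, so only Hi/M/Out/D itself gives this row.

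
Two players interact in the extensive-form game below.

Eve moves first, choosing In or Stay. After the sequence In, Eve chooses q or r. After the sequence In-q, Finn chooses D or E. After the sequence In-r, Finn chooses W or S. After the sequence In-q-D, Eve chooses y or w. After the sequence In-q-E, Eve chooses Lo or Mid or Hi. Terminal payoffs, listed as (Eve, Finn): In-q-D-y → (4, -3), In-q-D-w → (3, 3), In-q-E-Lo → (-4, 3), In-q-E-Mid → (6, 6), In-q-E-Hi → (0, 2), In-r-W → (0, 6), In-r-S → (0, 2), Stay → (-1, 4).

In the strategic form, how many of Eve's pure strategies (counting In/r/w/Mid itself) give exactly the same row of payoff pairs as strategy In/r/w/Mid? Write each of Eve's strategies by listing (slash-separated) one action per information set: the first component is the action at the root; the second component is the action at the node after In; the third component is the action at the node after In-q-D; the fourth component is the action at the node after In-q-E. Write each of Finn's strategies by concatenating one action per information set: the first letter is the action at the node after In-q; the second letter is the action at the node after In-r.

Row for In/r/w/Mid (columns DW, DS, EW, ES): (0,6) (0,2) (0,6) (0,2).
Under In/r/w/Mid, Eve's choice at the node after In-q-D and at the node after In-q-E can never be reached regardless of what Finn does, so varying those choices leaves every outcome unchanged.
Holding the reachable choices fixed and varying the unreachable ones freely already gives 2 × 3 = 6 equivalent strategies.
No other strategy reproduces this row, so those 6 are the full class: In/r/y/Lo, In/r/y/Mid, In/r/y/Hi, In/r/w/Lo, In/r/w/Mid, In/r/w/Hi.

6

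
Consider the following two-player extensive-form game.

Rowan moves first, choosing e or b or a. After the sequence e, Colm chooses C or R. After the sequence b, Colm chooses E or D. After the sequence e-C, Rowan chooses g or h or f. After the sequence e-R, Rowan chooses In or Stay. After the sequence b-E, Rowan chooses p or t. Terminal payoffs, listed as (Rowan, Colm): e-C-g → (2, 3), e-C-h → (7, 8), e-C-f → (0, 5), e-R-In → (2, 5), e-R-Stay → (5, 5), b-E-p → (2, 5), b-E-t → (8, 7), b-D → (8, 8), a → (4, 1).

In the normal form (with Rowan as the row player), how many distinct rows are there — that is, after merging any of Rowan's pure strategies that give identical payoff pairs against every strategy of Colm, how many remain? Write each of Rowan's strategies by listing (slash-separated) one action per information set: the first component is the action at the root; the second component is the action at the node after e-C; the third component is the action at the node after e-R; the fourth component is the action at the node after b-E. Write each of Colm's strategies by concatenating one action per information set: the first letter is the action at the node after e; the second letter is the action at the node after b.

9

Rowan has 36 pure strategies: e/g/In/p, e/g/In/t, e/g/Stay/p, e/g/Stay/t, e/h/In/p, e/h/In/t, e/h/Stay/p, e/h/Stay/t, e/f/In/p, e/f/In/t, e/f/Stay/p, e/f/Stay/t, b/g/In/p, b/g/In/t, b/g/Stay/p, b/g/Stay/t, b/h/In/p, b/h/In/t, b/h/Stay/p, b/h/Stay/t, b/f/In/p, b/f/In/t, b/f/Stay/p, b/f/Stay/t, a/g/In/p, a/g/In/t, a/g/Stay/p, a/g/Stay/t, a/h/In/p, a/h/In/t, a/h/Stay/p, a/h/Stay/t, a/f/In/p, a/f/In/t, a/f/Stay/p, a/f/Stay/t. Columns: CE, CD, RE, RD.
{e/g/In/p, e/g/In/t} → row (2,3) (2,3) (2,5) (2,5)
{e/g/Stay/p, e/g/Stay/t} → row (2,3) (2,3) (5,5) (5,5)
{e/h/In/p, e/h/In/t} → row (7,8) (7,8) (2,5) (2,5)
{e/h/Stay/p, e/h/Stay/t} → row (7,8) (7,8) (5,5) (5,5)
{e/f/In/p, e/f/In/t} → row (0,5) (0,5) (2,5) (2,5)
{e/f/Stay/p, e/f/Stay/t} → row (0,5) (0,5) (5,5) (5,5)
{b/g/In/p, b/g/Stay/p, b/h/In/p, b/h/Stay/p, b/f/In/p, b/f/Stay/p} → row (2,5) (8,8) (2,5) (8,8)
{b/g/In/t, b/g/Stay/t, b/h/In/t, b/h/Stay/t, b/f/In/t, b/f/Stay/t} → row (8,7) (8,8) (8,7) (8,8)
{a/g/In/p, a/g/In/t, a/g/Stay/p, a/g/Stay/t, a/h/In/p, a/h/In/t, a/h/Stay/p, a/h/Stay/t, a/f/In/p, a/f/In/t, a/f/Stay/p, a/f/Stay/t} → row (4,1) (4,1) (4,1) (4,1)
That's 9 distinct rows out of 36 strategies.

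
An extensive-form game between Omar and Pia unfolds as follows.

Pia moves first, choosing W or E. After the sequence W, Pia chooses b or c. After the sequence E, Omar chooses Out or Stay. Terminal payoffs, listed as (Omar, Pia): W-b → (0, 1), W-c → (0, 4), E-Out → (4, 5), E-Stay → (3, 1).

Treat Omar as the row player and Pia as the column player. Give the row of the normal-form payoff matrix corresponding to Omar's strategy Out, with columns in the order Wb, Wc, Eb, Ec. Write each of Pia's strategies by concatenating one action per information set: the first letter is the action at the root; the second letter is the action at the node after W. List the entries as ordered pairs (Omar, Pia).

vs Wb: Pia plays W → Pia plays b at [W] → (0, 1)
vs Wc: Pia plays W → Pia plays c at [W] → (0, 4)
vs Eb: Pia plays E → Omar plays Out at [E] → (4, 5)
vs Ec: Pia plays E → Omar plays Out at [E] → (4, 5)

(0,1) (0,4) (4,5) (4,5)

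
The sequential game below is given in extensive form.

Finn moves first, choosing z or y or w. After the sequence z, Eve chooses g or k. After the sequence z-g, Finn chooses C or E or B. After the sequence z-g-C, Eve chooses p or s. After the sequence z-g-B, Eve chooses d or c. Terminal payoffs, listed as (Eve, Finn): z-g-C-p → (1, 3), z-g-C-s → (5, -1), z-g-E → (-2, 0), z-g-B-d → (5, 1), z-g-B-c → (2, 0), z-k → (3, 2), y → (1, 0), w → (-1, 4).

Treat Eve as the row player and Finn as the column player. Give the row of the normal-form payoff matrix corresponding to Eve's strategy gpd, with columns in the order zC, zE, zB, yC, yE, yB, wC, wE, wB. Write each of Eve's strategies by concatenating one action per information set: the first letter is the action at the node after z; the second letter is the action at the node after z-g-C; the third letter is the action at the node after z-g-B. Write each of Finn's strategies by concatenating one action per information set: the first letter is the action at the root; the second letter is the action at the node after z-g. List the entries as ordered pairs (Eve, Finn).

(1,3) (-2,0) (5,1) (1,0) (1,0) (1,0) (-1,4) (-1,4) (-1,4)

vs zC: Finn plays z → Eve plays g at [z] → Finn plays C at [z-g] → Eve plays p at [z-g-C] → (1, 3)
vs zE: Finn plays z → Eve plays g at [z] → Finn plays E at [z-g] → (-2, 0)
vs zB: Finn plays z → Eve plays g at [z] → Finn plays B at [z-g] → Eve plays d at [z-g-B] → (5, 1)
vs yC: Finn plays y → (1, 0)
vs yE: Finn plays y → (1, 0)
vs yB: Finn plays y → (1, 0)
vs wC: Finn plays w → (-1, 4)
vs wE: Finn plays w → (-1, 4)
vs wB: Finn plays w → (-1, 4)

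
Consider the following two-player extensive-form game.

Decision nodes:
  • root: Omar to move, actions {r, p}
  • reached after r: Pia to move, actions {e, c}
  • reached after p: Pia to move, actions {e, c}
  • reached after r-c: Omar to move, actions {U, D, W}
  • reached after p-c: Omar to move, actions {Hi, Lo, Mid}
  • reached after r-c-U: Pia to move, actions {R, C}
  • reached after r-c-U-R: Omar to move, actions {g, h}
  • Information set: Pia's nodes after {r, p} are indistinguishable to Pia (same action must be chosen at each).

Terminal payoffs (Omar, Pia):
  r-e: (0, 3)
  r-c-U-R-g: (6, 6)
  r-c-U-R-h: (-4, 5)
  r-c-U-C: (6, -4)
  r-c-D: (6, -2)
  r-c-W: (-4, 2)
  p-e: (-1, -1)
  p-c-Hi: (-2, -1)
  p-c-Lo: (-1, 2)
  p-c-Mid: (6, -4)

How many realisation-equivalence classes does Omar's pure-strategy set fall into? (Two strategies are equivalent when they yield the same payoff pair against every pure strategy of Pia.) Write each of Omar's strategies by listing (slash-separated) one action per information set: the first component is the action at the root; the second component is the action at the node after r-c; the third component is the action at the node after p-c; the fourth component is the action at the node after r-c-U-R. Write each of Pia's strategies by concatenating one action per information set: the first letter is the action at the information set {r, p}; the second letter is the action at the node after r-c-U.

Omar has 36 pure strategies: r/U/Hi/g, r/U/Hi/h, r/U/Lo/g, r/U/Lo/h, r/U/Mid/g, r/U/Mid/h, r/D/Hi/g, r/D/Hi/h, r/D/Lo/g, r/D/Lo/h, r/D/Mid/g, r/D/Mid/h, r/W/Hi/g, r/W/Hi/h, r/W/Lo/g, r/W/Lo/h, r/W/Mid/g, r/W/Mid/h, p/U/Hi/g, p/U/Hi/h, p/U/Lo/g, p/U/Lo/h, p/U/Mid/g, p/U/Mid/h, p/D/Hi/g, p/D/Hi/h, p/D/Lo/g, p/D/Lo/h, p/D/Mid/g, p/D/Mid/h, p/W/Hi/g, p/W/Hi/h, p/W/Lo/g, p/W/Lo/h, p/W/Mid/g, p/W/Mid/h. Columns: eR, eC, cR, cC.
{r/U/Hi/g, r/U/Lo/g, r/U/Mid/g} → row (0,3) (0,3) (6,6) (6,-4)
{r/U/Hi/h, r/U/Lo/h, r/U/Mid/h} → row (0,3) (0,3) (-4,5) (6,-4)
{r/D/Hi/g, r/D/Hi/h, r/D/Lo/g, r/D/Lo/h, r/D/Mid/g, r/D/Mid/h} → row (0,3) (0,3) (6,-2) (6,-2)
{r/W/Hi/g, r/W/Hi/h, r/W/Lo/g, r/W/Lo/h, r/W/Mid/g, r/W/Mid/h} → row (0,3) (0,3) (-4,2) (-4,2)
{p/U/Hi/g, p/U/Hi/h, p/D/Hi/g, p/D/Hi/h, p/W/Hi/g, p/W/Hi/h} → row (-1,-1) (-1,-1) (-2,-1) (-2,-1)
{p/U/Lo/g, p/U/Lo/h, p/D/Lo/g, p/D/Lo/h, p/W/Lo/g, p/W/Lo/h} → row (-1,-1) (-1,-1) (-1,2) (-1,2)
{p/U/Mid/g, p/U/Mid/h, p/D/Mid/g, p/D/Mid/h, p/W/Mid/g, p/W/Mid/h} → row (-1,-1) (-1,-1) (6,-4) (6,-4)
That's 7 distinct rows out of 36 strategies.

7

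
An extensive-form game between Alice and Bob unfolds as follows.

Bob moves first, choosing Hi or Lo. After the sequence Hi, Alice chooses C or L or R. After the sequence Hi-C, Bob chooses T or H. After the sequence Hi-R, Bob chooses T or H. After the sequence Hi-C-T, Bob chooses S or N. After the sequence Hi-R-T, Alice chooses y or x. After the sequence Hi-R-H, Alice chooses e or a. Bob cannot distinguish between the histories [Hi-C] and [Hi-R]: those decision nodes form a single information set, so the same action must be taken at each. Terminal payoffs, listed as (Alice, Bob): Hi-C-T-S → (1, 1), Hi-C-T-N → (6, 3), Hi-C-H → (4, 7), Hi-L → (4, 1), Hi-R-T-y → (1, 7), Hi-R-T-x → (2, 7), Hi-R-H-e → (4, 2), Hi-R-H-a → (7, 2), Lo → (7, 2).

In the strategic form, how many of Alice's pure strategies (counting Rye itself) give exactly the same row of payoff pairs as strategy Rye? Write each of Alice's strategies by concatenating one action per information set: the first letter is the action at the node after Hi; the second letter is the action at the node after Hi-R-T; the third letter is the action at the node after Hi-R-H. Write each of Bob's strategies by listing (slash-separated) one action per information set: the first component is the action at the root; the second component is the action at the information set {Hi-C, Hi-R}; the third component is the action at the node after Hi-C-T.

Row for Rye (columns Hi/T/S, Hi/T/N, Hi/H/S, Hi/H/N, Lo/T/S, Lo/T/N, Lo/H/S, Lo/H/N): (1,7) (1,7) (4,2) (4,2) (7,2) (7,2) (7,2) (7,2).
Every one of Alice's information sets is on the play path for some reply by Bob when Alice follows Rye.
Changing the action at any of them therefore changes at least one column, so only Rye itself gives this row.

1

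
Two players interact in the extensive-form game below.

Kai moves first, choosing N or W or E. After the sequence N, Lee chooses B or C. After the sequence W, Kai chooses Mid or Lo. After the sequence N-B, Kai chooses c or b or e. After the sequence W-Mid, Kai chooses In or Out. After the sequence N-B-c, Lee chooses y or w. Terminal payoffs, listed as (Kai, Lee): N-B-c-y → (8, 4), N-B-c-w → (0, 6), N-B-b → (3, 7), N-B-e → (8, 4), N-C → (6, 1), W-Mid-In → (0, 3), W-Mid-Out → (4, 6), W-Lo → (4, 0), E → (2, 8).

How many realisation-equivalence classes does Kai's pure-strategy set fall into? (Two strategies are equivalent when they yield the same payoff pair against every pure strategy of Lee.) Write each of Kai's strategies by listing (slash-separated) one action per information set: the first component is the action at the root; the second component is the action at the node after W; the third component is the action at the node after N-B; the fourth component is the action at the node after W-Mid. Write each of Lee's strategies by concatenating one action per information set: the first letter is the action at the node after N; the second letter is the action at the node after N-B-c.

Kai has 36 pure strategies: N/Mid/c/In, N/Mid/c/Out, N/Mid/b/In, N/Mid/b/Out, N/Mid/e/In, N/Mid/e/Out, N/Lo/c/In, N/Lo/c/Out, N/Lo/b/In, N/Lo/b/Out, N/Lo/e/In, N/Lo/e/Out, W/Mid/c/In, W/Mid/c/Out, W/Mid/b/In, W/Mid/b/Out, W/Mid/e/In, W/Mid/e/Out, W/Lo/c/In, W/Lo/c/Out, W/Lo/b/In, W/Lo/b/Out, W/Lo/e/In, W/Lo/e/Out, E/Mid/c/In, E/Mid/c/Out, E/Mid/b/In, E/Mid/b/Out, E/Mid/e/In, E/Mid/e/Out, E/Lo/c/In, E/Lo/c/Out, E/Lo/b/In, E/Lo/b/Out, E/Lo/e/In, E/Lo/e/Out. Columns: By, Bw, Cy, Cw.
{N/Mid/c/In, N/Mid/c/Out, N/Lo/c/In, N/Lo/c/Out} → row (8,4) (0,6) (6,1) (6,1)
{N/Mid/b/In, N/Mid/b/Out, N/Lo/b/In, N/Lo/b/Out} → row (3,7) (3,7) (6,1) (6,1)
{N/Mid/e/In, N/Mid/e/Out, N/Lo/e/In, N/Lo/e/Out} → row (8,4) (8,4) (6,1) (6,1)
{W/Mid/c/In, W/Mid/b/In, W/Mid/e/In} → row (0,3) (0,3) (0,3) (0,3)
{W/Mid/c/Out, W/Mid/b/Out, W/Mid/e/Out} → row (4,6) (4,6) (4,6) (4,6)
{W/Lo/c/In, W/Lo/c/Out, W/Lo/b/In, W/Lo/b/Out, W/Lo/e/In, W/Lo/e/Out} → row (4,0) (4,0) (4,0) (4,0)
{E/Mid/c/In, E/Mid/c/Out, E/Mid/b/In, E/Mid/b/Out, E/Mid/e/In, E/Mid/e/Out, E/Lo/c/In, E/Lo/c/Out, E/Lo/b/In, E/Lo/b/Out, E/Lo/e/In, E/Lo/e/Out} → row (2,8) (2,8) (2,8) (2,8)
That's 7 distinct rows out of 36 strategies.

7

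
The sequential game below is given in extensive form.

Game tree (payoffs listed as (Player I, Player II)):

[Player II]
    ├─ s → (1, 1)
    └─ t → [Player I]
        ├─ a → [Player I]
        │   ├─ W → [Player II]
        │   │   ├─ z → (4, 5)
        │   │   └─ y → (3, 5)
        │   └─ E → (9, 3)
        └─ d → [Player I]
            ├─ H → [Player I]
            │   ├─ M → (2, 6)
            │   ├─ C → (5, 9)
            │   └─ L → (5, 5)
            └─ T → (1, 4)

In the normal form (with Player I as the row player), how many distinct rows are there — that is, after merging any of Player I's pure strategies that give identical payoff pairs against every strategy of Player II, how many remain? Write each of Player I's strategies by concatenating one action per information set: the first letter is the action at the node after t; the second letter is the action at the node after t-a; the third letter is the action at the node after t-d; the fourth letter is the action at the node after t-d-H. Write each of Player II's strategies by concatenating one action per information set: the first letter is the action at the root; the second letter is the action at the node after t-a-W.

6

Player I has 24 pure strategies: aWHM, aWHC, aWHL, aWTM, aWTC, aWTL, aEHM, aEHC, aEHL, aETM, aETC, aETL, dWHM, dWHC, dWHL, dWTM, dWTC, dWTL, dEHM, dEHC, dEHL, dETM, dETC, dETL. Columns: sz, sy, tz, ty.
{aWHM, aWHC, aWHL, aWTM, aWTC, aWTL} → row (1,1) (1,1) (4,5) (3,5)
{aEHM, aEHC, aEHL, aETM, aETC, aETL} → row (1,1) (1,1) (9,3) (9,3)
{dWHM, dEHM} → row (1,1) (1,1) (2,6) (2,6)
{dWHC, dEHC} → row (1,1) (1,1) (5,9) (5,9)
{dWHL, dEHL} → row (1,1) (1,1) (5,5) (5,5)
{dWTM, dWTC, dWTL, dETM, dETC, dETL} → row (1,1) (1,1) (1,4) (1,4)
That's 6 distinct rows out of 24 strategies.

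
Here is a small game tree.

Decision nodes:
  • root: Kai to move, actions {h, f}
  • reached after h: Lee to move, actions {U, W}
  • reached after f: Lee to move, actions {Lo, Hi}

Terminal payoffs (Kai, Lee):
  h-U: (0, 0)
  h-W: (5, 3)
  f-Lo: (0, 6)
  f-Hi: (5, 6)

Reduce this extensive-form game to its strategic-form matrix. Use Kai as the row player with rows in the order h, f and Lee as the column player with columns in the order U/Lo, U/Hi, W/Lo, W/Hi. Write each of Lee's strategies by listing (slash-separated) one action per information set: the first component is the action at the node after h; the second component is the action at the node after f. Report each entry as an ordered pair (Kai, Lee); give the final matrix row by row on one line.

         U/Lo     U/Hi     W/Lo     W/Hi
   h    (0,0)    (0,0)    (5,3)    (5,3)
   f    (0,6)    (5,6)    (0,6)    (5,6)

h: (0,0) (0,0) (5,3) (5,3) | f: (0,6) (5,6) (0,6) (5,6)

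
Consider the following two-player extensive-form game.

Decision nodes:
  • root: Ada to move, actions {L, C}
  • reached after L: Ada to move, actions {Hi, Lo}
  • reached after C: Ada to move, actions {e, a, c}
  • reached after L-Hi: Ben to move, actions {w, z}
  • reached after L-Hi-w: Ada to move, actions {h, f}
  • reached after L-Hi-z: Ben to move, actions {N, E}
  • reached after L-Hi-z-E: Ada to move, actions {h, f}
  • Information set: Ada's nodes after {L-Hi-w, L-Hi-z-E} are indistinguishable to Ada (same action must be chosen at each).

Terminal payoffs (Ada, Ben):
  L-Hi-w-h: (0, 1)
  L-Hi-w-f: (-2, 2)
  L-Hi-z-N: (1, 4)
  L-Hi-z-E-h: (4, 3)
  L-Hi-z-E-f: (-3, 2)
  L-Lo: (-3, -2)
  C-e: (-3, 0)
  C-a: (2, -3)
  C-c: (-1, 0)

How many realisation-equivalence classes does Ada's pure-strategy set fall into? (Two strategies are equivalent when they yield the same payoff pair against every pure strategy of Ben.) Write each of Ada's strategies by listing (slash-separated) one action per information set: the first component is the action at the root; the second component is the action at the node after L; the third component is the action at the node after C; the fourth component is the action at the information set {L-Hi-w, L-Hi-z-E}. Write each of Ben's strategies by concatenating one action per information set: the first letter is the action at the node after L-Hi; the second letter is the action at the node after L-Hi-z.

Ada has 24 pure strategies: L/Hi/e/h, L/Hi/e/f, L/Hi/a/h, L/Hi/a/f, L/Hi/c/h, L/Hi/c/f, L/Lo/e/h, L/Lo/e/f, L/Lo/a/h, L/Lo/a/f, L/Lo/c/h, L/Lo/c/f, C/Hi/e/h, C/Hi/e/f, C/Hi/a/h, C/Hi/a/f, C/Hi/c/h, C/Hi/c/f, C/Lo/e/h, C/Lo/e/f, C/Lo/a/h, C/Lo/a/f, C/Lo/c/h, C/Lo/c/f. Columns: wN, wE, zN, zE.
{L/Hi/e/h, L/Hi/a/h, L/Hi/c/h} → row (0,1) (0,1) (1,4) (4,3)
{L/Hi/e/f, L/Hi/a/f, L/Hi/c/f} → row (-2,2) (-2,2) (1,4) (-3,2)
{L/Lo/e/h, L/Lo/e/f, L/Lo/a/h, L/Lo/a/f, L/Lo/c/h, L/Lo/c/f} → row (-3,-2) (-3,-2) (-3,-2) (-3,-2)
{C/Hi/e/h, C/Hi/e/f, C/Lo/e/h, C/Lo/e/f} → row (-3,0) (-3,0) (-3,0) (-3,0)
{C/Hi/a/h, C/Hi/a/f, C/Lo/a/h, C/Lo/a/f} → row (2,-3) (2,-3) (2,-3) (2,-3)
{C/Hi/c/h, C/Hi/c/f, C/Lo/c/h, C/Lo/c/f} → row (-1,0) (-1,0) (-1,0) (-1,0)
That's 6 distinct rows out of 24 strategies.

6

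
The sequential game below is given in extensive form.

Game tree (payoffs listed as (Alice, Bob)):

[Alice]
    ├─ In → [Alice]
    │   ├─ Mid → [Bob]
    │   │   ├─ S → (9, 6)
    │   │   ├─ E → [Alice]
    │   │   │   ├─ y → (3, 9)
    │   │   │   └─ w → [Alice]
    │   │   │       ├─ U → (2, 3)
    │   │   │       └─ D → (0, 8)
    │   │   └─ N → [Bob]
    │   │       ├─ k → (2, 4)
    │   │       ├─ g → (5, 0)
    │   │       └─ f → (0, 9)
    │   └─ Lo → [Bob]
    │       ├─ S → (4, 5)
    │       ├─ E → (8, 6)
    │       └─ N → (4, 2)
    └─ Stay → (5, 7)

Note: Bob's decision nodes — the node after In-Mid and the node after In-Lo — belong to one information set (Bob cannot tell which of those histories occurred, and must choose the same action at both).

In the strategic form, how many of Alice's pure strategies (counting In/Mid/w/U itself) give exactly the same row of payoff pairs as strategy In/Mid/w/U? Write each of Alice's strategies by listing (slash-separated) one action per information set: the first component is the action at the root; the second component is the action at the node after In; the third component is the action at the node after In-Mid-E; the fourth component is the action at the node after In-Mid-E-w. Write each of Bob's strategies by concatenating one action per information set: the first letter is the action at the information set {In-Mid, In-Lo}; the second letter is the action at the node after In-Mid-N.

Row for In/Mid/w/U (columns Sk, Sg, Sf, Ek, Eg, Ef, Nk, Ng, Nf): (9,6) (9,6) (9,6) (2,3) (2,3) (2,3) (2,4) (5,0) (0,9).
Every one of Alice's information sets is on the play path for some reply by Bob when Alice follows In/Mid/w/U.
Changing the action at any of them therefore changes at least one column, so only In/Mid/w/U itself gives this row.

1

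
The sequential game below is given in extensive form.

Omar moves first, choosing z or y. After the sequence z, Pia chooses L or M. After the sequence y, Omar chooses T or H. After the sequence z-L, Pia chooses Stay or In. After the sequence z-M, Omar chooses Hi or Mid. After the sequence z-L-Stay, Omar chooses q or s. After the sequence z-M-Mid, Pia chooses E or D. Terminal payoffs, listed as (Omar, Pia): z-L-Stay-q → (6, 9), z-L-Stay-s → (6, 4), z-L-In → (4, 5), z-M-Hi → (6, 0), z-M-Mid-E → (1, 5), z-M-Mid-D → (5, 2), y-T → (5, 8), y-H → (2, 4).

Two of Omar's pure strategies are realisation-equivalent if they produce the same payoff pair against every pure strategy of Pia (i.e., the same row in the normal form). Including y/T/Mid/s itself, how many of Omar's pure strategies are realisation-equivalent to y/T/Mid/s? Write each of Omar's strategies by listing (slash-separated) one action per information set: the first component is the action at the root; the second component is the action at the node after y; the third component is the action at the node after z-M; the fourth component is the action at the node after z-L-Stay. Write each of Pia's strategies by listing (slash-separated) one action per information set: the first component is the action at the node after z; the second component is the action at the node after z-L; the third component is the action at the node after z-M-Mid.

4

Row for y/T/Mid/s (columns L/Stay/E, L/Stay/D, L/In/E, L/In/D, M/Stay/E, M/Stay/D, M/In/E, M/In/D): (5,8) (5,8) (5,8) (5,8) (5,8) (5,8) (5,8) (5,8).
Under y/T/Mid/s, Omar's choice at the node after z-M and at the node after z-L-Stay can never be reached regardless of what Pia does, so varying those choices leaves every outcome unchanged.
Holding the reachable choices fixed and varying the unreachable ones freely already gives 2 × 2 = 4 equivalent strategies.
No other strategy reproduces this row, so those 4 are the full class: y/T/Hi/q, y/T/Hi/s, y/T/Mid/q, y/T/Mid/s.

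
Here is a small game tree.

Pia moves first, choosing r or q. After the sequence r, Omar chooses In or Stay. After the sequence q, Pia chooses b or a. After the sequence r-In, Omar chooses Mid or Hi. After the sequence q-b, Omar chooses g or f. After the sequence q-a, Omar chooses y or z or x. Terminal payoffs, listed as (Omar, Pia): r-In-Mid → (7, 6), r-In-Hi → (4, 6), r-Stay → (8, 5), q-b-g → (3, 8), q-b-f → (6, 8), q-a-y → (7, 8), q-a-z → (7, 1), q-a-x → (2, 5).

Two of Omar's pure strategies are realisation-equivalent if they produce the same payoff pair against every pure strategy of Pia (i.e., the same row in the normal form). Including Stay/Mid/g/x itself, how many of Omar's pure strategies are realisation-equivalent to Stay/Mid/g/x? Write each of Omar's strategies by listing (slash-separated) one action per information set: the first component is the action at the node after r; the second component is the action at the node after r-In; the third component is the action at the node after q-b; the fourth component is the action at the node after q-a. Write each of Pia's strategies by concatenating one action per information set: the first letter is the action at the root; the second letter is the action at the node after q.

2

Row for Stay/Mid/g/x (columns rb, ra, qb, qa): (8,5) (8,5) (3,8) (2,5).
Under Stay/Mid/g/x, Omar's choice at the node after r-In can never be reached regardless of what Pia does, so varying those choices leaves every outcome unchanged.
Holding the reachable choices fixed and varying the unreachable one freely already gives 2 equivalent strategies.
No other strategy reproduces this row, so those 2 are the full class: Stay/Mid/g/x, Stay/Hi/g/x.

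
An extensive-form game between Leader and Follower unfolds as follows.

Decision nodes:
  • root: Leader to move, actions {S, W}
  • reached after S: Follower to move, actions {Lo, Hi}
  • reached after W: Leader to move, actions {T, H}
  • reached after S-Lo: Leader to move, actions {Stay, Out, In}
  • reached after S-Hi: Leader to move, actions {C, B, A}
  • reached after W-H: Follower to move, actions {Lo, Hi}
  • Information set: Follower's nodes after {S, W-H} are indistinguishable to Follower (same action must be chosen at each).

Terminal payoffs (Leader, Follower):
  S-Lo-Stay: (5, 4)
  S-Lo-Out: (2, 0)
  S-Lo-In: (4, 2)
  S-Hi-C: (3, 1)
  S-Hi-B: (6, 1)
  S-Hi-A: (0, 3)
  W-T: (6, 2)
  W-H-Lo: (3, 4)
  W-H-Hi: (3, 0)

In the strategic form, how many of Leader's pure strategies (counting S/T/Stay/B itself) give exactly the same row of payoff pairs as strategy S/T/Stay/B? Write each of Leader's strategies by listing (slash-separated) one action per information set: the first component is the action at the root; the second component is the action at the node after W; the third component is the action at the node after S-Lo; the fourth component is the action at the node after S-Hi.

Row for S/T/Stay/B (columns Lo, Hi): (5,4) (6,1).
Under S/T/Stay/B, Leader's choice at the node after W can never be reached regardless of what Follower does, so varying those choices leaves every outcome unchanged.
Holding the reachable choices fixed and varying the unreachable one freely already gives 2 equivalent strategies.
No other strategy reproduces this row, so those 2 are the full class: S/T/Stay/B, S/H/Stay/B.

2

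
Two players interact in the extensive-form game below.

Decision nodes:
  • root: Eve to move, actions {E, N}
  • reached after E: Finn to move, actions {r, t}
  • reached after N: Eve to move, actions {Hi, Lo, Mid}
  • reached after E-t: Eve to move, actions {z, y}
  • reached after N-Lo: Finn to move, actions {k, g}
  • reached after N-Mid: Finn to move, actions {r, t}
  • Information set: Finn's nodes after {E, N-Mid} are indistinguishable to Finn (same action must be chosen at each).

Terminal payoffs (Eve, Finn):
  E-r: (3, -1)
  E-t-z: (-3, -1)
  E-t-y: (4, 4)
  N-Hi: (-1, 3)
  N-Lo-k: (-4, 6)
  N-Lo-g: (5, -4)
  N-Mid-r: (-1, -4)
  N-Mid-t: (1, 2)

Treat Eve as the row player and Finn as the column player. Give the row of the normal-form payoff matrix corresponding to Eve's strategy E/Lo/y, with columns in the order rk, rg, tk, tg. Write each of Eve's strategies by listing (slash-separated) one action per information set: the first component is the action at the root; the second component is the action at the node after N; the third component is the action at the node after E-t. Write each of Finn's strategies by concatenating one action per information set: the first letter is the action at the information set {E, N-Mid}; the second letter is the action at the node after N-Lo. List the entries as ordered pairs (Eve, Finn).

(3,-1) (3,-1) (4,4) (4,4)

vs rk: Eve plays E → Finn plays r at [E] → (3, -1)
vs rg: Eve plays E → Finn plays r at [E] → (3, -1)
vs tk: Eve plays E → Finn plays t at [E] → Eve plays y at [E-t] → (4, 4)
vs tg: Eve plays E → Finn plays t at [E] → Eve plays y at [E-t] → (4, 4)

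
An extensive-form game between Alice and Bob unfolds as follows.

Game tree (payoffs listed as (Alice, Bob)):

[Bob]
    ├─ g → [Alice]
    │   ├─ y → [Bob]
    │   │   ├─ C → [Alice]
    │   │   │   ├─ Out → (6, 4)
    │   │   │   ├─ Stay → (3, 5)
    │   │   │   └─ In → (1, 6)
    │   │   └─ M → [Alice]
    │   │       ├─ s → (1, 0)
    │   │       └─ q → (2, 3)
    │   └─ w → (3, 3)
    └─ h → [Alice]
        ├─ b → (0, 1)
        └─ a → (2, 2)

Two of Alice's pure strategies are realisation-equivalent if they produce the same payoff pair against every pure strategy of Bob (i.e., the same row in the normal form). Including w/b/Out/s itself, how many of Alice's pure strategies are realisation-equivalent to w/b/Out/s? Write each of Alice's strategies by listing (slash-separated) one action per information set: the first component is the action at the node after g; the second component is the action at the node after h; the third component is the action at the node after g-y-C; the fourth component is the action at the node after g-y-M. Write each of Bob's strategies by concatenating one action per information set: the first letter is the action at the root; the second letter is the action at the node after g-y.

6

Row for w/b/Out/s (columns gC, gM, hC, hM): (3,3) (3,3) (0,1) (0,1).
Under w/b/Out/s, Alice's choice at the node after g-y-C and at the node after g-y-M can never be reached regardless of what Bob does, so varying those choices leaves every outcome unchanged.
Holding the reachable choices fixed and varying the unreachable ones freely already gives 3 × 2 = 6 equivalent strategies.
No other strategy reproduces this row, so those 6 are the full class: w/b/Out/s, w/b/Out/q, w/b/Stay/s, w/b/Stay/q, w/b/In/s, w/b/In/q.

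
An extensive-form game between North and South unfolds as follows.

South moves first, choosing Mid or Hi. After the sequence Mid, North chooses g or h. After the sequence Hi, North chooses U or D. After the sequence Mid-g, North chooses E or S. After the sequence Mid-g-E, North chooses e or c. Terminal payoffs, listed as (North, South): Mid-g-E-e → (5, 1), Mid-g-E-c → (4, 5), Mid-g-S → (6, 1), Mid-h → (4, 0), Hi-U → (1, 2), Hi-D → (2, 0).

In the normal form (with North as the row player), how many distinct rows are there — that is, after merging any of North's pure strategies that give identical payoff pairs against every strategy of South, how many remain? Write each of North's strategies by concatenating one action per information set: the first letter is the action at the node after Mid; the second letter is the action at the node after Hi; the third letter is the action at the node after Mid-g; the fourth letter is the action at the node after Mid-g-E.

North has 16 pure strategies: gUEe, gUEc, gUSe, gUSc, gDEe, gDEc, gDSe, gDSc, hUEe, hUEc, hUSe, hUSc, hDEe, hDEc, hDSe, hDSc. Columns: Mid, Hi.
{gUEe} → row (5,1) (1,2)
{gUEc} → row (4,5) (1,2)
{gUSe, gUSc} → row (6,1) (1,2)
{gDEe} → row (5,1) (2,0)
{gDEc} → row (4,5) (2,0)
{gDSe, gDSc} → row (6,1) (2,0)
{hUEe, hUEc, hUSe, hUSc} → row (4,0) (1,2)
{hDEe, hDEc, hDSe, hDSc} → row (4,0) (2,0)
That's 8 distinct rows out of 16 strategies.

8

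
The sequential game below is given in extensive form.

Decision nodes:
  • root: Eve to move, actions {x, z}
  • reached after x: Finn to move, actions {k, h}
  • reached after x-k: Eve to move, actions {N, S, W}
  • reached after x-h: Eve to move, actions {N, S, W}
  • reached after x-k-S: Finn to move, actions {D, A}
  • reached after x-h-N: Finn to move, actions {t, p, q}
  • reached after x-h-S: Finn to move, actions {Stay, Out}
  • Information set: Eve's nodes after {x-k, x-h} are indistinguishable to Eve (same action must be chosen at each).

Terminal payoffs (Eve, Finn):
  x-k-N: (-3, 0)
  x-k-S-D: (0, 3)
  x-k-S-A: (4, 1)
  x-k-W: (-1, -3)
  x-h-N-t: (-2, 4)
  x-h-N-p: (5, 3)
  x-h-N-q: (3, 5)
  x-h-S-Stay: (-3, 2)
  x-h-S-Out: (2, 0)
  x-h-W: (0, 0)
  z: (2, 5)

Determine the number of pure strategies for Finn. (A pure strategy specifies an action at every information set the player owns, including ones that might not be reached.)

Finn owns the node after x with actions {k, h} — two choices.
Finn owns the node after x-k-S with actions {D, A} — two choices.
Finn owns the node after x-h-N with actions {t, p, q} — three choices.
Finn owns the node after x-h-S with actions {Stay, Out} — two choices.
A pure strategy fixes one action at each information set independently, so the count is the product 2 × 2 × 3 × 2 = 24.
(For reference, Eve has 6 pure strategies, giving a 24×6 normal-form matrix.)

24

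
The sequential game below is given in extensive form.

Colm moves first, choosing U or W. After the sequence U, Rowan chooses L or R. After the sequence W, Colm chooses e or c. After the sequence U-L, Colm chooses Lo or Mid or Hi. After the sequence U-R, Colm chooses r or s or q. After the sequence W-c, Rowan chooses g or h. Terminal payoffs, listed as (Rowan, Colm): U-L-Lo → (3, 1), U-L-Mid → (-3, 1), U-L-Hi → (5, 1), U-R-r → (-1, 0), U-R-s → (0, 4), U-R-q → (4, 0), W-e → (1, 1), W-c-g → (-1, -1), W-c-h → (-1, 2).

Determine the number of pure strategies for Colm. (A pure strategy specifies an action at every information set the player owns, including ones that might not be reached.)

36

Colm owns the root with actions {U, W} — two choices.
Colm owns the node after W with actions {e, c} — two choices.
Colm owns the node after U-L with actions {Lo, Mid, Hi} — three choices.
Colm owns the node after U-R with actions {r, s, q} — three choices.
A pure strategy fixes one action at each information set independently, so the count is the product 2 × 2 × 3 × 3 = 36.
(For reference, Rowan has 4 pure strategies, giving a 36×4 normal-form matrix.)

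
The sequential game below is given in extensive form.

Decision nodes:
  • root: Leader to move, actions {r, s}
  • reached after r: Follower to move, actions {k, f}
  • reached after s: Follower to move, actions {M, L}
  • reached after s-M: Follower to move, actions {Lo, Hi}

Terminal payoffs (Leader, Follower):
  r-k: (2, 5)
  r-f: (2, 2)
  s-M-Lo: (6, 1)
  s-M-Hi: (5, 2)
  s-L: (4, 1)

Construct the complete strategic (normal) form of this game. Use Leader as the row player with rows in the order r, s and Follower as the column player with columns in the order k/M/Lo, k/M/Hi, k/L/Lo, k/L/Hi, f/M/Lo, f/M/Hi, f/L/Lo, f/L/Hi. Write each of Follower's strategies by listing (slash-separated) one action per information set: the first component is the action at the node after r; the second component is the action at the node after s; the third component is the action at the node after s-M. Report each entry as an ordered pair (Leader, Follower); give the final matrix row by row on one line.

       k/M/Lo   k/M/Hi   k/L/Lo   k/L/Hi   f/M/Lo   f/M/Hi   f/L/Lo   f/L/Hi
   r    (2,5)    (2,5)    (2,5)    (2,5)    (2,2)    (2,2)    (2,2)    (2,2)
   s    (6,1)    (5,2)    (4,1)    (4,1)    (6,1)    (5,2)    (4,1)    (4,1)

r: (2,5) (2,5) (2,5) (2,5) (2,2) (2,2) (2,2) (2,2) | s: (6,1) (5,2) (4,1) (4,1) (6,1) (5,2) (4,1) (4,1)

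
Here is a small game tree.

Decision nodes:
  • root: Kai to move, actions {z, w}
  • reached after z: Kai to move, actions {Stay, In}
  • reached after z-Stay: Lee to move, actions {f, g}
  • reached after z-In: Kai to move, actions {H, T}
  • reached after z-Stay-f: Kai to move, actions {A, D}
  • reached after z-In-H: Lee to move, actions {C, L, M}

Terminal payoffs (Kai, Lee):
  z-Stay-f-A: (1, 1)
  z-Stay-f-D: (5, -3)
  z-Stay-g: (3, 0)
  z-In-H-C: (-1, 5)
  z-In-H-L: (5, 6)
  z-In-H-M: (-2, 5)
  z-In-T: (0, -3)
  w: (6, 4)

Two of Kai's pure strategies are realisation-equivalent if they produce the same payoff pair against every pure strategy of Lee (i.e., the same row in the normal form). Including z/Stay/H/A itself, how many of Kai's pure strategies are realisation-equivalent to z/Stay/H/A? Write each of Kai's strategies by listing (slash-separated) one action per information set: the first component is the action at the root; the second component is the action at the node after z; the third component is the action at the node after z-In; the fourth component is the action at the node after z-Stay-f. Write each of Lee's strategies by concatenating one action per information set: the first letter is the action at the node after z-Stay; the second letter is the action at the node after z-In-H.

Row for z/Stay/H/A (columns fC, fL, fM, gC, gL, gM): (1,1) (1,1) (1,1) (3,0) (3,0) (3,0).
Under z/Stay/H/A, Kai's choice at the node after z-In can never be reached regardless of what Lee does, so varying those choices leaves every outcome unchanged.
Holding the reachable choices fixed and varying the unreachable one freely already gives 2 equivalent strategies.
No other strategy reproduces this row, so those 2 are the full class: z/Stay/H/A, z/Stay/T/A.

2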